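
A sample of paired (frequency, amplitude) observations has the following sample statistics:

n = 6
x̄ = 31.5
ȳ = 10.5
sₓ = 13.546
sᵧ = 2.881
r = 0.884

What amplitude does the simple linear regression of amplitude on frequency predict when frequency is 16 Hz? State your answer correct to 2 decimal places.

7.59

b = r · sᵧ/sₓ = 0.884 · 2.881/13.546 = 0.188012
a = ȳ − b·x̄ = 10.5 − 0.188012·31.5 = 4.577637
ŷ(16) = a + b·16 = 4.577637 + 0.188012·16 = 7.585821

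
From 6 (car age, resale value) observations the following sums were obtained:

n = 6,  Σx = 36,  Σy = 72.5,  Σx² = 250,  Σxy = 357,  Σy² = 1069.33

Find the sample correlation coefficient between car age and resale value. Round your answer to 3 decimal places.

Sxx = Σx² − (Σx)²/n = 250 − 216 = 34
Sxy = Σxy − (Σx)(Σy)/n = 357 − 435 = -78
Syy = Σy² − (Σy)²/n = 1069.33 − 876.041667 = 193.288333
r = Sxy/√(Sxx·Syy) = -78/√(6571.803333) = -78/81.066660 = -0.962171

-0.962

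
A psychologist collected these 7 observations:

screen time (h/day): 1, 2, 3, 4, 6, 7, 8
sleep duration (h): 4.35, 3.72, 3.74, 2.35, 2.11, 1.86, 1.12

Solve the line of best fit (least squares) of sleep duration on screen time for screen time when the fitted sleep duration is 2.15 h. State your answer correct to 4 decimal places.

5.8038

n = 7, Σx = 31, Σy = 19.25, Σxy = 67.05, Σx² = 179
Sxx = Σx² − (Σx)²/n = 179 − 137.285714 = 41.714286
Sxy = Σxy − (Σx)(Σy)/n = 67.05 − 85.25 = -18.2
b = Sxy/Sxx = -18.2/41.714286 = -0.436301
a = ȳ − b·x̄ = 2.75 − (-0.436301)·4.428571 = 4.682192
Set a + b·x = 2.15: x = (2.15 − 4.682192) / (-0.436301) = 5.803768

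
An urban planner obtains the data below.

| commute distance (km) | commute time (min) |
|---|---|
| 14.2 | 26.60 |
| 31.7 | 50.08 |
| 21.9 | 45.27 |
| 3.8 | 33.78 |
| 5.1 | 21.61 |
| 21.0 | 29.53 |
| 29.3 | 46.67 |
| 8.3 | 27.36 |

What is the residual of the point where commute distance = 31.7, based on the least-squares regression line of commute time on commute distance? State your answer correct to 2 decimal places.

n = 8, Σx = 135.3, Σy = 280.9, Σxy = 5409.893, Σx² = 3094.97
Sxx = Σx² − (Σx)²/n = 3094.97 − 2288.26125 = 806.70875
Sxy = Σxy − (Σx)(Σy)/n = 5409.893 − 4750.72125 = 659.17175
b = Sxy/Sxx = 659.17175/806.70875 = 0.817112
a = ȳ − b·x̄ = 35.1125 − 0.817112·16.9125 = 21.293086
ŷ(31.7) = 21.293086 + 0.817112·31.7 = 47.195550
residual = y − ŷ = 50.08 − 47.195550 = 2.884450

2.88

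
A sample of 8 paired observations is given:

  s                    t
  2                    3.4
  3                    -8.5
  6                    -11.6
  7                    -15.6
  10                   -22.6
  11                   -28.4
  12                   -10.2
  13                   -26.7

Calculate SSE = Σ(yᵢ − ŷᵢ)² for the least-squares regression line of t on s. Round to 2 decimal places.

n = 8, Σx = 64, Σy = -120.2, Σxy = -1205.4, Σx² = 632, Σy² = 2595.98
Sxx = Σx² − (Σx)²/n = 632 − 512 = 120
Sxy = Σxy − (Σx)(Σy)/n = -1205.4 − (-961.6) = -243.8
Syy = Σy² − (Σy)²/n = 2595.98 − 1806.005 = 789.975
b = Sxy/Sxx = -243.8/120 = -2.031667
SSE = Syy − b·Sxy = 789.975 − (-2.031667)·(-243.8) = 294.654667

294.65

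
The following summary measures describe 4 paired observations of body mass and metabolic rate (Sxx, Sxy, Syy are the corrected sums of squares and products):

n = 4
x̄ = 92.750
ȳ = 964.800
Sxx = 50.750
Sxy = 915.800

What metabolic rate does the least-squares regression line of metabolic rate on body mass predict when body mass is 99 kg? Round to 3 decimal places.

b = Sxy/Sxx = 915.8/50.75 = 18.045320
a = ȳ − b·x̄ = 964.8 − 18.045320·92.75 = -708.903448
ŷ(99) = a + b·99 = -708.903448 + 18.045320·99 = 1077.583251

1077.583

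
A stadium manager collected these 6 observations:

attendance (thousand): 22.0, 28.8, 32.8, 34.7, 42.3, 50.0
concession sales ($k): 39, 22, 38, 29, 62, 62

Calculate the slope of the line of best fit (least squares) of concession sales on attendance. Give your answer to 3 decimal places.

n = 6, Σx = 210.6, Σy = 252, Σxy = 9466.9, Σx² = 7882.66
Sxx = Σx² − (Σx)²/n = 7882.66 − 7392.06 = 490.6
Sxy = Σxy − (Σx)(Σy)/n = 9466.9 − 8845.2 = 621.7
b = Sxy/Sxx = 621.7/490.6 = 1.267224

1.267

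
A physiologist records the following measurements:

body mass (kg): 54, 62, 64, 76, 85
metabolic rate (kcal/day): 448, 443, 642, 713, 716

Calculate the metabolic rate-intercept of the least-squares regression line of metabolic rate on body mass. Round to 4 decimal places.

-64.3542

n = 5, Σx = 341, Σy = 2962, Σxy = 207794, Σx² = 23857
Sxx = Σx² − (Σx)²/n = 23857 − 23256.2 = 600.8
Sxy = Σxy − (Σx)(Σy)/n = 207794 − 202008.4 = 5785.6
b = Sxy/Sxx = 5785.6/600.8 = 9.629827
a = ȳ − b·x̄ = 592.4 − 9.629827·68.2 = -64.354194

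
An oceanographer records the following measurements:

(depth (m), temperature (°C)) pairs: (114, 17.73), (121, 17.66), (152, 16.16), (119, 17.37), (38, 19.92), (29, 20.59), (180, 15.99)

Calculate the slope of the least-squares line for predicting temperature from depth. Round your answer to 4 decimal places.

n = 7, Σx = 753, Σy = 125.42, Σxy = 12913.7, Σx² = 99587
Sxx = Σx² − (Σx)²/n = 99587 − 81001.285714 = 18585.714286
Sxy = Σxy − (Σx)(Σy)/n = 12913.7 − 13491.608571 = -577.908571
b = Sxy/Sxx = -577.908571/18585.714286 = -0.031094

-0.0311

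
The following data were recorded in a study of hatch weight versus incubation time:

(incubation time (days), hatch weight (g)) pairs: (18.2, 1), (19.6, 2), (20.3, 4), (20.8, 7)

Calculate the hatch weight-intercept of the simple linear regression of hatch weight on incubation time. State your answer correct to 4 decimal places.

n = 4, Σx = 78.9, Σy = 14, Σxy = 284.2, Σx² = 1560.13
Sxx = Σx² − (Σx)²/n = 1560.13 − 1556.3025 = 3.8275
Sxy = Σxy − (Σx)(Σy)/n = 284.2 − 276.15 = 8.05
b = Sxy/Sxx = 8.05/3.8275 = 2.103201
a = ȳ − b·x̄ = 3.5 − 2.103201·19.725 = -37.985630

-37.9856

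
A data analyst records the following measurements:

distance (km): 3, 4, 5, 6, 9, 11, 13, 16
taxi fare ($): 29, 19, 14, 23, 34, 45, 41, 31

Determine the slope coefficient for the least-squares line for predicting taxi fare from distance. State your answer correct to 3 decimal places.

1.478

n = 8, Σx = 67, Σy = 236, Σxy = 2201, Σx² = 713
Sxx = Σx² − (Σx)²/n = 713 − 561.125 = 151.875
Sxy = Σxy − (Σx)(Σy)/n = 2201 − 1976.5 = 224.5
b = Sxy/Sxx = 224.5/151.875 = 1.478189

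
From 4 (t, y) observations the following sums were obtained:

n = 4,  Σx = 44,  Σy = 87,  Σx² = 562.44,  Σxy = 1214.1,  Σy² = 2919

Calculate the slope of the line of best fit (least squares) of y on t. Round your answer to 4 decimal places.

Sxx = Σx² − (Σx)²/n = 562.44 − 484 = 78.44
Sxy = Σxy − (Σx)(Σy)/n = 1214.1 − 957 = 257.1
b = Sxy/Sxx = 257.1/78.44 = 3.277664

3.2777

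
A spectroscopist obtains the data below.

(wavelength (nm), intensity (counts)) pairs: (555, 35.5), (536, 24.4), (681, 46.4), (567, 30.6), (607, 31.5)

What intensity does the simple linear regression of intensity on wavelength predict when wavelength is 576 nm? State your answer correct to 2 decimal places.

n = 5, Σx = 2946, Σy = 168.4, Σxy = 100850, Σx² = 1749020
Sxx = Σx² − (Σx)²/n = 1749020 − 1735783.2 = 13236.8
Sxy = Σxy − (Σx)(Σy)/n = 100850 − 99221.28 = 1628.72
b = Sxy/Sxx = 1628.72/13236.8 = 0.123045
a = ȳ − b·x̄ = 33.68 − 0.123045·589.2 = -38.818022
ŷ(576) = a + b·576 = -38.818022 + 0.123045·576 = 32.055808

32.06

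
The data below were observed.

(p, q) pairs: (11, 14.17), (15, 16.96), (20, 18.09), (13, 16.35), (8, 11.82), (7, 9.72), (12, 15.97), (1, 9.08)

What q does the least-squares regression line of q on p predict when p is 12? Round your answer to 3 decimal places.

n = 8, Σx = 87, Σy = 112.16, Σxy = 1347.94, Σx² = 1173
Sxx = Σx² − (Σx)²/n = 1173 − 946.125 = 226.875
Sxy = Σxy − (Σx)(Σy)/n = 1347.94 − 1219.74 = 128.2
b = Sxy/Sxx = 128.2/226.875 = 0.565069
a = ȳ − b·x̄ = 14.02 − 0.565069·10.875 = 7.874876
ŷ(12) = a + b·12 = 7.874876 + 0.565069·12 = 14.655702

14.656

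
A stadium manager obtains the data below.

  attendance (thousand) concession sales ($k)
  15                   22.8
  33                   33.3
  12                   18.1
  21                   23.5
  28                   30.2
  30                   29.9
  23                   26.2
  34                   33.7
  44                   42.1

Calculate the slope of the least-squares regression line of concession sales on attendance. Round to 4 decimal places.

n = 9, Σx = 240, Σy = 259.8, Σxy = 7495, Σx² = 7204
Sxx = Σx² − (Σx)²/n = 7204 − 6400 = 804
Sxy = Σxy − (Σx)(Σy)/n = 7495 − 6928 = 567
b = Sxy/Sxx = 567/804 = 0.705224

0.7052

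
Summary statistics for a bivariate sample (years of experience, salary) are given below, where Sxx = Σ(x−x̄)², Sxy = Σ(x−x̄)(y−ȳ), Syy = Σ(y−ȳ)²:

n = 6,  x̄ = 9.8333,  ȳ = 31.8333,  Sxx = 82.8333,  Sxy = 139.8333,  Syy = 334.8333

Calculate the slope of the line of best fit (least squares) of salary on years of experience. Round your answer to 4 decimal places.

b = Sxy/Sxx = 139.8333/82.8333 = 1.688129

1.6881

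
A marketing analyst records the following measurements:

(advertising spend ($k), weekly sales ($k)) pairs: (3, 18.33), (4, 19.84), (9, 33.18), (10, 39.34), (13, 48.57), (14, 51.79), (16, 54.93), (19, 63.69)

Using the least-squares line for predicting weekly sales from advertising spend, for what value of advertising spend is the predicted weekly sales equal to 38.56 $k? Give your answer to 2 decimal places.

10.10

n = 8, Σx = 88, Σy = 329.67, Σxy = 4271.83, Σx² = 1188
Sxx = Σx² − (Σx)²/n = 1188 − 968 = 220
Sxy = Σxy − (Σx)(Σy)/n = 4271.83 − 3626.37 = 645.46
b = Sxy/Sxx = 645.46/220 = 2.933909
a = ȳ − b·x̄ = 41.20875 − 2.933909·11 = 8.93575
Set a + b·x = 38.56: x = (38.56 − 8.93575) / 2.933909 = 10.097194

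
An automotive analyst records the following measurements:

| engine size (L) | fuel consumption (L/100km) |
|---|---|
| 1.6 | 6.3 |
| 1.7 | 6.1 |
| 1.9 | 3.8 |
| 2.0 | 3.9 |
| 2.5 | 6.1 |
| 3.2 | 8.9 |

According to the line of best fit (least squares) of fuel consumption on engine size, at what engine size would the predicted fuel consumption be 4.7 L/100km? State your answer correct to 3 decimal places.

n = 6, Σx = 12.9, Σy = 35.1, Σxy = 79.2, Σx² = 29.55
Sxx = Σx² − (Σx)²/n = 29.55 − 27.735 = 1.815
Sxy = Σxy − (Σx)(Σy)/n = 79.2 − 75.465 = 3.735
b = Sxy/Sxx = 3.735/1.815 = 2.057851
a = ȳ − b·x̄ = 5.85 − 2.057851·2.15 = 1.425620
Set a + b·x = 4.7: x = (4.7 − 1.425620) / 2.057851 = 1.591165

1.591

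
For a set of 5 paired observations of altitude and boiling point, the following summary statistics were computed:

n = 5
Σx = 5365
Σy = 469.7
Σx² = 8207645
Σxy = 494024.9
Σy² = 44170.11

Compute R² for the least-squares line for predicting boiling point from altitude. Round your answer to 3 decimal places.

0.871

Sxx = Σx² − (Σx)²/n = 8207645 − 5756645 = 2451000
Sxy = Σxy − (Σx)(Σy)/n = 494024.9 − 503988.1 = -9963.2
Syy = Σy² − (Σy)²/n = 44170.11 − 44123.618 = 46.492
R² = Sxy²/(Sxx·Syy) = (-9963.2)²/(2451000·46.492) = 0.871116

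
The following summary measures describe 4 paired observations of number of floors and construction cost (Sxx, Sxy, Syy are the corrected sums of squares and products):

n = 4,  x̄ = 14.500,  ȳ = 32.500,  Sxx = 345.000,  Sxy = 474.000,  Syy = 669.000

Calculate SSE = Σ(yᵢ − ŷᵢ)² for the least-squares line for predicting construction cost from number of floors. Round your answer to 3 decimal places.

17.765

b = Sxy/Sxx = 474/345 = 1.373913
SSE = Syy − b·Sxy = 669 − 1.373913·474 = 17.765217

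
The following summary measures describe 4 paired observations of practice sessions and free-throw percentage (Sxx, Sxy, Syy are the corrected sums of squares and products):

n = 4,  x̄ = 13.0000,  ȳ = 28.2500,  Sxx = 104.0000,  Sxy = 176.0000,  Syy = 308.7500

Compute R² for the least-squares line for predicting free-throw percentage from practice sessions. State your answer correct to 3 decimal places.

R² = Sxy²/(Sxx·Syy) = (176)²/(104·308.75) = 0.964684

0.965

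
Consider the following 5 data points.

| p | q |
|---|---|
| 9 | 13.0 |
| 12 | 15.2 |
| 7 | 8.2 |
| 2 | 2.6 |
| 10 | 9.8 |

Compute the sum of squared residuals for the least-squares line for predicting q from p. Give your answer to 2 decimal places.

10.27

n = 5, Σx = 40, Σy = 48.8, Σxy = 460, Σx² = 378, Σy² = 570.08
Sxx = Σx² − (Σx)²/n = 378 − 320 = 58
Sxy = Σxy − (Σx)(Σy)/n = 460 − 390.4 = 69.6
Syy = Σy² − (Σy)²/n = 570.08 − 476.288 = 93.792
b = Sxy/Sxx = 69.6/58 = 1.2
SSE = Syy − b·Sxy = 93.792 − 1.2·69.6 = 10.272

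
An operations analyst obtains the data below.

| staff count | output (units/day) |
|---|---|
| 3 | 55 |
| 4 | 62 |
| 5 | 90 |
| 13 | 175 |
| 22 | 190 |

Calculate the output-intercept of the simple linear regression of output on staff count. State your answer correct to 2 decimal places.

n = 5, Σx = 47, Σy = 572, Σxy = 7318, Σx² = 703
Sxx = Σx² − (Σx)²/n = 703 − 441.8 = 261.2
Sxy = Σxy − (Σx)(Σy)/n = 7318 − 5376.8 = 1941.2
b = Sxy/Sxx = 1941.2/261.2 = 7.431853
a = ȳ − b·x̄ = 114.4 − 7.431853·9.4 = 44.540582

44.54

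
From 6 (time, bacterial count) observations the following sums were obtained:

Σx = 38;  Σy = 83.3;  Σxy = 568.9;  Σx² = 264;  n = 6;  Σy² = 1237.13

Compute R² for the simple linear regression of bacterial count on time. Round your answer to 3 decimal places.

0.908

Sxx = Σx² − (Σx)²/n = 264 − 240.666667 = 23.333333
Sxy = Σxy − (Σx)(Σy)/n = 568.9 − 527.566667 = 41.333333
Syy = Σy² − (Σy)²/n = 1237.13 − 1156.481667 = 80.648333
R² = Sxy²/(Sxx·Syy) = (41.333333)²/(23.333333·80.648333) = 0.907880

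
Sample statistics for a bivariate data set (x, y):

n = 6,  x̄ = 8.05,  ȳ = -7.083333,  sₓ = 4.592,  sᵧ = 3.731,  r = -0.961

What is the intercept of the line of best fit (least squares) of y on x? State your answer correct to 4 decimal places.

b = r · sᵧ/sₓ = -0.961 · 3.731/4.592 = -0.780813
a = ȳ − b·x̄ = -7.083333 − (-0.780813)·8.05 = -0.797792

-0.7978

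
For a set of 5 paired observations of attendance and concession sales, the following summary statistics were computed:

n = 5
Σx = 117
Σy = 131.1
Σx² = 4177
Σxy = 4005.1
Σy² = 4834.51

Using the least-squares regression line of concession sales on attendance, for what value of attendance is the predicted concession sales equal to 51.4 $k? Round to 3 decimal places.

62.061

Sxx = Σx² − (Σx)²/n = 4177 − 2737.8 = 1439.2
Sxy = Σxy − (Σx)(Σy)/n = 4005.1 − 3067.74 = 937.36
b = Sxy/Sxx = 937.36/1439.2 = 0.651306
a = ȳ − b·x̄ = 26.22 − 0.651306·23.4 = 10.979433
Set a + b·x = 51.4: x = (51.4 − 10.979433) / 0.651306 = 62.060766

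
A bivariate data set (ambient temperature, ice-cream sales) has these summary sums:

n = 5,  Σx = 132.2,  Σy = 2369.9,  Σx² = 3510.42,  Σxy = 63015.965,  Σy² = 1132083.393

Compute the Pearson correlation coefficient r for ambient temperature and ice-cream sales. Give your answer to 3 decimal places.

0.978

Sxx = Σx² − (Σx)²/n = 3510.42 − 3495.368 = 15.052
Sxy = Σxy − (Σx)(Σy)/n = 63015.965 − 62660.156 = 355.809
Syy = Σy² − (Σy)²/n = 1132083.393 − 1123285.202 = 8798.191
r = Sxy/√(Sxx·Syy) = 355.809/√(132430.370932) = 355.809/363.909839 = 0.977739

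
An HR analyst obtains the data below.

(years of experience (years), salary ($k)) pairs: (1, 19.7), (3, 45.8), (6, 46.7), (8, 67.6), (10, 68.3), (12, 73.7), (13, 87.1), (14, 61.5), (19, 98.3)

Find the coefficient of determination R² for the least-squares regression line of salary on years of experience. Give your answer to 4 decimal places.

0.8265

n = 9, Σx = 86, Σy = 568.7, Σxy = 6406.5, Σx² = 1080, Σy² = 40364.51
Sxx = Σx² − (Σx)²/n = 1080 − 821.777778 = 258.222222
Sxy = Σxy − (Σx)(Σy)/n = 6406.5 − 5434.244444 = 972.255556
Syy = Σy² − (Σy)²/n = 40364.51 − 35935.521111 = 4428.988889
R² = Sxy²/(Sxx·Syy) = (972.255556)²/(258.222222·4428.988889) = 0.826538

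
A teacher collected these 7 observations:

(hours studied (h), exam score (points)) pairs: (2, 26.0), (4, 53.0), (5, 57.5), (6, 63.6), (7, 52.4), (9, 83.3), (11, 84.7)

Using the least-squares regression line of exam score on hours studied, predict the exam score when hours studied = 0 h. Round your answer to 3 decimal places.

21.724

n = 7, Σx = 44, Σy = 420.5, Σxy = 2981.3, Σx² = 332
Sxx = Σx² − (Σx)²/n = 332 − 276.571429 = 55.428571
Sxy = Σxy − (Σx)(Σy)/n = 2981.3 − 2643.142857 = 338.157143
b = Sxy/Sxx = 338.157143/55.428571 = 6.100773
a = ȳ − b·x̄ = 60.071429 − 6.100773·6.285714 = 21.723711
ŷ(0) = a + b·0 = 21.723711 + 6.100773·0 = 21.723711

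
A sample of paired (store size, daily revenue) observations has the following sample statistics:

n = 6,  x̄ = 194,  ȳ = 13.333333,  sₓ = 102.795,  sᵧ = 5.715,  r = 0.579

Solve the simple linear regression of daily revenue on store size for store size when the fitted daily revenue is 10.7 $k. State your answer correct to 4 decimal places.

b = r · sᵧ/sₓ = 0.579 · 5.715/102.795 = 0.032190
a = ȳ − b·x̄ = 13.333333 − 0.032190·194 = 7.088447
Set a + b·x = 10.7: x = (10.7 − 7.088447) / 0.032190 = 112.194411

112.1944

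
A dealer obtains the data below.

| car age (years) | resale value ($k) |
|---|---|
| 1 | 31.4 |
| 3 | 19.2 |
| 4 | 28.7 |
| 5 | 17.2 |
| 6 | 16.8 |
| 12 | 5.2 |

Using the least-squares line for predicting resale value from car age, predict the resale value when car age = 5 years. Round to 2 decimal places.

20.12

n = 6, Σx = 31, Σy = 118.5, Σxy = 453, Σx² = 231
Sxx = Σx² − (Σx)²/n = 231 − 160.166667 = 70.833333
Sxy = Σxy − (Σx)(Σy)/n = 453 − 612.25 = -159.25
b = Sxy/Sxx = -159.25/70.833333 = -2.248235
a = ȳ − b·x̄ = 19.75 − (-2.248235)·5.166667 = 31.365882
ŷ(5) = a + b·5 = 31.365882 + (-2.248235)·5 = 20.124706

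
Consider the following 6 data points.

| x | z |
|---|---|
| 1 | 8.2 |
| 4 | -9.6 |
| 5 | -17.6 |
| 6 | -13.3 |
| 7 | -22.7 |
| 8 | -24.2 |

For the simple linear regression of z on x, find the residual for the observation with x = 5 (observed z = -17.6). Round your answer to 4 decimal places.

-5.1638

n = 6, Σx = 31, Σy = -79.2, Σxy = -550.5, Σx² = 191
Sxx = Σx² − (Σx)²/n = 191 − 160.166667 = 30.833333
Sxy = Σxy − (Σx)(Σy)/n = -550.5 − (-409.2) = -141.3
b = Sxy/Sxx = -141.3/30.833333 = -4.582703
a = ȳ − b·x̄ = -13.2 − (-4.582703)·5.166667 = 10.477297
ŷ(5) = 10.477297 + (-4.582703)·5 = -12.436216
residual = y − ŷ = -17.6 − (-12.436216) = -5.163784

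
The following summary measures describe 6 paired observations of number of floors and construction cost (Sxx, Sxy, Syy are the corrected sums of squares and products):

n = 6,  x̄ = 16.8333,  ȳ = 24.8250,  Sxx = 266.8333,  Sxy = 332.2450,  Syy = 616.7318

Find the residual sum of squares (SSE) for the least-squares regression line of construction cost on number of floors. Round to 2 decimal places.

b = Sxy/Sxx = 332.245/266.8333 = 1.245141
SSE = Syy − b·Sxy = 616.7318 − 1.245141·332.245 = 203.040031

203.04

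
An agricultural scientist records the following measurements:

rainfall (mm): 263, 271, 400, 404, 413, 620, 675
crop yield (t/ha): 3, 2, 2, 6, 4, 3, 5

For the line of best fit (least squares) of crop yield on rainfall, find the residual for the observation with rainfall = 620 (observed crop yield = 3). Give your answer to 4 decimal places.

-1.2613

n = 7, Σx = 3046, Σy = 25, Σxy = 11442, Σx² = 1476420
Sxx = Σx² − (Σx)²/n = 1476420 − 1325445.142857 = 150974.857143
Sxy = Σxy − (Σx)(Σy)/n = 11442 − 10878.571429 = 563.428571
b = Sxy/Sxx = 563.428571/150974.857143 = 0.003732
a = ȳ − b·x̄ = 3.571429 − 0.003732·435.142857 = 1.947503
ŷ(620) = 1.947503 + 0.003732·620 = 4.261304
residual = y − ŷ = 3 − 4.261304 = -1.261304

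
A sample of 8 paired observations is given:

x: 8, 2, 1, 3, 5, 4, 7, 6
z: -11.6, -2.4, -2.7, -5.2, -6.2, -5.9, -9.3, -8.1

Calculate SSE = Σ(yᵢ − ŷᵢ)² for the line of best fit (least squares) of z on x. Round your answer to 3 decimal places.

3.126

n = 8, Σx = 36, Σy = -51.4, Σxy = -284.2, Σx² = 204, Σy² = 400
Sxx = Σx² − (Σx)²/n = 204 − 162 = 42
Sxy = Σxy − (Σx)(Σy)/n = -284.2 − (-231.3) = -52.9
Syy = Σy² − (Σy)²/n = 400 − 330.245 = 69.755
b = Sxy/Sxx = -52.9/42 = -1.259524
SSE = Syy − b·Sxy = 69.755 − (-1.259524)·(-52.9) = 3.126190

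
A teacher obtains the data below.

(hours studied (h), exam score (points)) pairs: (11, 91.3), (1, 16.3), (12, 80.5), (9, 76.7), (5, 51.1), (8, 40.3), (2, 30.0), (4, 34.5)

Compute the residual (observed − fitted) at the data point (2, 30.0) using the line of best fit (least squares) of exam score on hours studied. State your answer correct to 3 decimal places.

n = 8, Σx = 52, Σy = 420.7, Σxy = 3452.8, Σx² = 456
Sxx = Σx² − (Σx)²/n = 456 − 338 = 118
Sxy = Σxy − (Σx)(Σy)/n = 3452.8 − 2734.55 = 718.25
b = Sxy/Sxx = 718.25/118 = 6.086864
a = ȳ − b·x̄ = 52.5875 − 6.086864·6.5 = 13.022881
ŷ(2) = 13.022881 + 6.086864·2 = 25.196610
residual = y − ŷ = 30.0 − 25.196610 = 4.803390

4.803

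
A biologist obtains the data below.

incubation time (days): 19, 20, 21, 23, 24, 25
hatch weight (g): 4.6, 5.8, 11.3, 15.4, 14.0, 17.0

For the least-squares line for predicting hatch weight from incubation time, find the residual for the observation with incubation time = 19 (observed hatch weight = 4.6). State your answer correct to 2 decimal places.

-0.57

n = 6, Σx = 132, Σy = 68.1, Σxy = 1555.9, Σx² = 2932
Sxx = Σx² − (Σx)²/n = 2932 − 2904 = 28
Sxy = Σxy − (Σx)(Σy)/n = 1555.9 − 1498.2 = 57.7
b = Sxy/Sxx = 57.7/28 = 2.060714
a = ȳ − b·x̄ = 11.35 − 2.060714·22 = -33.985714
ŷ(19) = -33.985714 + 2.060714·19 = 5.167857
residual = y − ŷ = 4.6 − 5.167857 = -0.567857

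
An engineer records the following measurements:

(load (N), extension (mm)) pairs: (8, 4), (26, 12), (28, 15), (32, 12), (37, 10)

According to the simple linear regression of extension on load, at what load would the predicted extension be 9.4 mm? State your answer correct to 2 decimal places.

n = 5, Σx = 131, Σy = 53, Σxy = 1518, Σx² = 3917
Sxx = Σx² − (Σx)²/n = 3917 − 3432.2 = 484.8
Sxy = Σxy − (Σx)(Σy)/n = 1518 − 1388.6 = 129.4
b = Sxy/Sxx = 129.4/484.8 = 0.266914
a = ȳ − b·x̄ = 10.6 − 0.266914·26.2 = 3.606848
Set a + b·x = 9.4: x = (9.4 − 3.606848) / 0.266914 = 21.704173

21.70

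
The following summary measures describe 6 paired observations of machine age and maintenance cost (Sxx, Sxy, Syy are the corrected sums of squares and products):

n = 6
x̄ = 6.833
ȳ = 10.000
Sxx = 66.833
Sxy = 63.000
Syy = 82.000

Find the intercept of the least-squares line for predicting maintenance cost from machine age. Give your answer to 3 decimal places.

3.559

b = Sxy/Sxx = 63/66.833 = 0.942648
a = ȳ − b·x̄ = 10 − 0.942648·6.833 = 3.558886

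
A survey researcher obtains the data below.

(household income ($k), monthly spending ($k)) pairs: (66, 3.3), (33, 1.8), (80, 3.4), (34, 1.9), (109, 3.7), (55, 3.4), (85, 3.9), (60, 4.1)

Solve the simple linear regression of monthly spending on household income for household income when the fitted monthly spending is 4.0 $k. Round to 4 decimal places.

n = 8, Σx = 522, Σy = 25.5, Σxy = 1781.6, Σx² = 38732
Sxx = Σx² − (Σx)²/n = 38732 − 34060.5 = 4671.5
Sxy = Σxy − (Σx)(Σy)/n = 1781.6 − 1663.875 = 117.725
b = Sxy/Sxx = 117.725/4671.5 = 0.025201
a = ȳ − b·x̄ = 3.1875 − 0.025201·65.25 = 1.543155
Set a + b·x = 4.0: x = (4.0 − 1.543155) / 0.025201 = 97.491187

97.4912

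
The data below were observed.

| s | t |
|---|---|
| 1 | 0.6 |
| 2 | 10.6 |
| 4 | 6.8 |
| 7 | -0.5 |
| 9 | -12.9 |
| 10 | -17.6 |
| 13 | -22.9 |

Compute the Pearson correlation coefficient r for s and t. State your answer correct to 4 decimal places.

n = 7, Σx = 46, Σy = -35.9, Σxy = -544.3, Σx² = 420, Σy² = 1159.79
Sxx = Σx² − (Σx)²/n = 420 − 302.285714 = 117.714286
Sxy = Σxy − (Σx)(Σy)/n = -544.3 − (-235.914286) = -308.385714
Syy = Σy² − (Σy)²/n = 1159.79 − 184.115714 = 975.674286
r = Sxy/√(Sxx·Syy) = -308.385714/√(114850.801633) = -308.385714/338.896447 = -0.909970

-0.9100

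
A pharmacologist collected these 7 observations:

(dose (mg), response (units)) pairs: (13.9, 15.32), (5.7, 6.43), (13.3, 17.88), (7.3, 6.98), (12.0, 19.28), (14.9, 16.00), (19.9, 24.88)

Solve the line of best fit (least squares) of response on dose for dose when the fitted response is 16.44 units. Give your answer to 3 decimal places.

13.349

n = 7, Σx = 87, Σy = 106.77, Σxy = 1503.229, Σx² = 1217.9
Sxx = Σx² − (Σx)²/n = 1217.9 − 1081.285714 = 136.614286
Sxy = Σxy − (Σx)(Σy)/n = 1503.229 − 1326.998571 = 176.230429
b = Sxy/Sxx = 176.230429/136.614286 = 1.289985
a = ȳ − b·x̄ = 15.252857 − 1.289985·12.428571 = -0.779818
Set a + b·x = 16.44: x = (16.44 − (-0.779818)) / 1.289985 = 13.348848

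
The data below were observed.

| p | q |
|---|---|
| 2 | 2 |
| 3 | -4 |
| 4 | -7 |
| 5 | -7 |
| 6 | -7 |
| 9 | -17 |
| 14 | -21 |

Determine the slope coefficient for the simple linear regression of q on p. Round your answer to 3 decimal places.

n = 7, Σx = 43, Σy = -61, Σxy = -560, Σx² = 367
Sxx = Σx² − (Σx)²/n = 367 − 264.142857 = 102.857143
Sxy = Σxy − (Σx)(Σy)/n = -560 − (-374.714286) = -185.285714
b = Sxy/Sxx = -185.285714/102.857143 = -1.801389

-1.801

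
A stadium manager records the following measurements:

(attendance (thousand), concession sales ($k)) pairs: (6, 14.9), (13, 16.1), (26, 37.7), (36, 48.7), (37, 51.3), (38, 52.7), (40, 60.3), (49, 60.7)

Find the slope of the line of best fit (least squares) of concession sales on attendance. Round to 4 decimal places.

n = 8, Σx = 245, Σy = 342.4, Σxy = 12319.1, Σx² = 8991
Sxx = Σx² − (Σx)²/n = 8991 − 7503.125 = 1487.875
Sxy = Σxy − (Σx)(Σy)/n = 12319.1 − 10486 = 1833.1
b = Sxy/Sxx = 1833.1/1487.875 = 1.232026

1.2320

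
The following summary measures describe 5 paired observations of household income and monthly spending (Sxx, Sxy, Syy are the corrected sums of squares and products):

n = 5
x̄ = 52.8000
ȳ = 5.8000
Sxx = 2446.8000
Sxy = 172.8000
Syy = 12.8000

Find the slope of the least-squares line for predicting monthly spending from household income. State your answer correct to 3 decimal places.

b = Sxy/Sxx = 172.8/2446.8 = 0.070623

0.071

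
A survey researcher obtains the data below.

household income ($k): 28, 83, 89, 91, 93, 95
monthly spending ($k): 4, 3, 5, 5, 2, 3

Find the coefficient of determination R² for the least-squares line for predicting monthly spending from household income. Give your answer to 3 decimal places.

n = 6, Σx = 479, Σy = 22, Σxy = 1732, Σx² = 41549, Σy² = 88
Sxx = Σx² − (Σx)²/n = 41549 − 38240.166667 = 3308.833333
Sxy = Σxy − (Σx)(Σy)/n = 1732 − 1756.333333 = -24.333333
Syy = Σy² − (Σy)²/n = 88 − 80.666667 = 7.333333
R² = Sxy²/(Sxx·Syy) = (-24.333333)²/(3308.833333·7.333333) = 0.024402

0.024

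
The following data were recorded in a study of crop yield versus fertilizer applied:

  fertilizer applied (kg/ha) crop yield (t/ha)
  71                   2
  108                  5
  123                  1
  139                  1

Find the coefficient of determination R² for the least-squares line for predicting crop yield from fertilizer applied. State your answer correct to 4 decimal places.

0.0854

n = 4, Σx = 441, Σy = 9, Σxy = 944, Σx² = 51155, Σy² = 31
Sxx = Σx² − (Σx)²/n = 51155 − 48620.25 = 2534.75
Sxy = Σxy − (Σx)(Σy)/n = 944 − 992.25 = -48.25
Syy = Σy² − (Σy)²/n = 31 − 20.25 = 10.75
R² = Sxy²/(Sxx·Syy) = (-48.25)²/(2534.75·10.75) = 0.085438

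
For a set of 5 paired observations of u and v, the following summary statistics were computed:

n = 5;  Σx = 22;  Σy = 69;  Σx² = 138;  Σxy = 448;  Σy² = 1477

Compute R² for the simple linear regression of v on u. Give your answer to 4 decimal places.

0.9644

Sxx = Σx² − (Σx)²/n = 138 − 96.8 = 41.2
Sxy = Σxy − (Σx)(Σy)/n = 448 − 303.6 = 144.4
Syy = Σy² − (Σy)²/n = 1477 − 952.2 = 524.8
R² = Sxy²/(Sxx·Syy) = (144.4)²/(41.2·524.8) = 0.964369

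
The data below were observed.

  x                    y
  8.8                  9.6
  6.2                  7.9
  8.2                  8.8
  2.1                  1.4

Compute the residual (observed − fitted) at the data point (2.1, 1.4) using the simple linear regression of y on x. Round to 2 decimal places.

n = 4, Σx = 25.3, Σy = 27.7, Σxy = 208.56, Σx² = 187.53
Sxx = Σx² − (Σx)²/n = 187.53 − 160.0225 = 27.5075
Sxy = Σxy − (Σx)(Σy)/n = 208.56 − 175.2025 = 33.3575
b = Sxy/Sxx = 33.3575/27.5075 = 1.212669
a = ȳ − b·x̄ = 6.925 − 1.212669·6.325 = -0.745133
ŷ(2.1) = -0.745133 + 1.212669·2.1 = 1.801472
residual = y − ŷ = 1.4 − 1.801472 = -0.401472

-0.40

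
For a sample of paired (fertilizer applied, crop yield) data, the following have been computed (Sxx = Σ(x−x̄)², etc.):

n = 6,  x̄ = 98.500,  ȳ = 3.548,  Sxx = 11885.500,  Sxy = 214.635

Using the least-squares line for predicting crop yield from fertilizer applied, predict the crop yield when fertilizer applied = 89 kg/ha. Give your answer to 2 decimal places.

3.38

b = Sxy/Sxx = 214.635/11885.5 = 0.018059
a = ȳ − b·x̄ = 3.548 − 0.018059·98.5 = 1.769232
ŷ(89) = a + b·89 = 1.769232 + 0.018059·89 = 3.376444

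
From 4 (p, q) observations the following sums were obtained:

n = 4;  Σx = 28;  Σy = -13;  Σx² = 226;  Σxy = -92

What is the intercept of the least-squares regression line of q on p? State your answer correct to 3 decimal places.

Sxx = Σx² − (Σx)²/n = 226 − 196 = 30
Sxy = Σxy − (Σx)(Σy)/n = -92 − (-91) = -1
b = Sxy/Sxx = -1/30 = -0.033333
a = ȳ − b·x̄ = -3.25 − (-0.033333)·7 = -3.016667

-3.017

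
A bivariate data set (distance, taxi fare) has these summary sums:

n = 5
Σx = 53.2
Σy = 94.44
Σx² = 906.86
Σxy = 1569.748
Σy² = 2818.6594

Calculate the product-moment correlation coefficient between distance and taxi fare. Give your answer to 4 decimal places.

0.9512

Sxx = Σx² − (Σx)²/n = 906.86 − 566.048 = 340.812
Sxy = Σxy − (Σx)(Σy)/n = 1569.748 − 1004.8416 = 564.9064
Syy = Σy² − (Σy)²/n = 2818.6594 − 1783.78272 = 1034.87668
r = Sxy/√(Sxx·Syy) = 564.9064/√(352698.391064) = 564.9064/593.884156 = 0.951206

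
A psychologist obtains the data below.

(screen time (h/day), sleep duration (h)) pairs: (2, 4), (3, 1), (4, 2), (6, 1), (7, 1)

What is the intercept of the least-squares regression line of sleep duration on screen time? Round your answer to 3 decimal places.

n = 5, Σx = 22, Σy = 9, Σxy = 32, Σx² = 114
Sxx = Σx² − (Σx)²/n = 114 − 96.8 = 17.2
Sxy = Σxy − (Σx)(Σy)/n = 32 − 39.6 = -7.6
b = Sxy/Sxx = -7.6/17.2 = -0.441860
a = ȳ − b·x̄ = 1.8 − (-0.441860)·4.4 = 3.744186

3.744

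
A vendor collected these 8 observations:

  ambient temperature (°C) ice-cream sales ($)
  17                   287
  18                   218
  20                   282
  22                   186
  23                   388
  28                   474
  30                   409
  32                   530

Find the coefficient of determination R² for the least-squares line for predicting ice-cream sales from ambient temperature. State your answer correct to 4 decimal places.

n = 8, Σx = 190, Σy = 2774, Σxy = 69961, Σx² = 4734, Σy² = 1067414
Sxx = Σx² − (Σx)²/n = 4734 − 4512.5 = 221.5
Sxy = Σxy − (Σx)(Σy)/n = 69961 − 65882.5 = 4078.5
Syy = Σy² − (Σy)²/n = 1067414 − 961884.5 = 105529.5
R² = Sxy²/(Sxx·Syy) = (4078.5)²/(221.5·105529.5) = 0.711628

0.7116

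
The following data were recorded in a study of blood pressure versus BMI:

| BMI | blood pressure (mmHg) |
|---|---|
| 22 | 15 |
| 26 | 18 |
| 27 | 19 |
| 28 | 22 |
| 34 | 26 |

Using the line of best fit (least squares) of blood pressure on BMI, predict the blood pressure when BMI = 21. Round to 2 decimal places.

13.96

n = 5, Σx = 137, Σy = 100, Σxy = 2811, Σx² = 3829
Sxx = Σx² − (Σx)²/n = 3829 − 3753.8 = 75.2
Sxy = Σxy − (Σx)(Σy)/n = 2811 − 2740 = 71
b = Sxy/Sxx = 71/75.2 = 0.944149
a = ȳ − b·x̄ = 20 − 0.944149·27.4 = -5.869681
ŷ(21) = a + b·21 = -5.869681 + 0.944149·21 = 13.957447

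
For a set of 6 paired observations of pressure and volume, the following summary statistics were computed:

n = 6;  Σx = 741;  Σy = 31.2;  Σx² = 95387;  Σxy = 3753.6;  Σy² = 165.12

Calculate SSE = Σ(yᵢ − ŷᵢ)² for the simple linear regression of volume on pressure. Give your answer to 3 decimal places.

Sxx = Σx² − (Σx)²/n = 95387 − 91513.5 = 3873.5
Sxy = Σxy − (Σx)(Σy)/n = 3753.6 − 3853.2 = -99.6
Syy = Σy² − (Σy)²/n = 165.12 − 162.24 = 2.88
b = Sxy/Sxx = -99.6/3873.5 = -0.025713
SSE = Syy − b·Sxy = 2.88 − (-0.025713)·(-99.6) = 0.318967

0.319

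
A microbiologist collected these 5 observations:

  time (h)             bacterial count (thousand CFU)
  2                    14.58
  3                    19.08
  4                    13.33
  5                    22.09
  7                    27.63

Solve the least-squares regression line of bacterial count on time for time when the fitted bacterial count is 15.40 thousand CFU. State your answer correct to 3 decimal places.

2.640

n = 5, Σx = 21, Σy = 96.71, Σxy = 443.58, Σx² = 103
Sxx = Σx² − (Σx)²/n = 103 − 88.2 = 14.8
Sxy = Σxy − (Σx)(Σy)/n = 443.58 − 406.182 = 37.398
b = Sxy/Sxx = 37.398/14.8 = 2.526892
a = ȳ − b·x̄ = 19.342 − 2.526892·4.2 = 8.729054
Set a + b·x = 15.40: x = (15.40 − 8.729054) / 2.526892 = 2.639981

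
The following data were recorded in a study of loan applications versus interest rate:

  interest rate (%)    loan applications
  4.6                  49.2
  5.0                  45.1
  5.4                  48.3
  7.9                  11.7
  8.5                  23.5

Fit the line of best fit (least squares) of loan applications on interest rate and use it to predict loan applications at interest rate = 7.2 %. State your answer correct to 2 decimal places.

27.52

n = 5, Σx = 31.4, Σy = 177.8, Σxy = 1004.82, Σx² = 209.98
Sxx = Σx² − (Σx)²/n = 209.98 − 197.192 = 12.788
Sxy = Σxy − (Σx)(Σy)/n = 1004.82 − 1116.584 = -111.764
b = Sxy/Sxx = -111.764/12.788 = -8.739756
a = ȳ − b·x̄ = 35.56 − (-8.739756)·6.28 = 90.445668
ŷ(7.2) = a + b·7.2 = 90.445668 + (-8.739756)·7.2 = 27.519424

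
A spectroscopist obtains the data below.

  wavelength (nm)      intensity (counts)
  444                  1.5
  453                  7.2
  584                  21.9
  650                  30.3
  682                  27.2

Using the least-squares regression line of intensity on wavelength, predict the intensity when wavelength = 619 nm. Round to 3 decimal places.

23.906

n = 5, Σx = 2813, Σy = 88.1, Σxy = 54962.6, Σx² = 1631025
Sxx = Σx² − (Σx)²/n = 1631025 − 1582593.8 = 48431.2
Sxy = Σxy − (Σx)(Σy)/n = 54962.6 − 49565.06 = 5397.54
b = Sxy/Sxx = 5397.54/48431.2 = 0.111448
a = ȳ − b·x̄ = 17.62 − 0.111448·562.6 = -45.080408
ŷ(619) = a + b·619 = -45.080408 + 0.111448·619 = 23.905643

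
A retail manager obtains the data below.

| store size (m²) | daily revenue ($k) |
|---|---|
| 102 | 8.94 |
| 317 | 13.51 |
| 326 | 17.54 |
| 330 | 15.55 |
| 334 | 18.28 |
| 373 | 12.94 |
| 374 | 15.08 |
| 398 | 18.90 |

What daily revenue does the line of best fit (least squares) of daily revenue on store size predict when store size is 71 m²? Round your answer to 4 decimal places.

8.4687

n = 8, Σx = 2554, Σy = 120.74, Σxy = 40138.35, Σx² = 875034
Sxx = Σx² − (Σx)²/n = 875034 − 815364.5 = 59669.5
Sxy = Σxy − (Σx)(Σy)/n = 40138.35 − 38546.245 = 1592.105
b = Sxy/Sxx = 1592.105/59669.5 = 0.026682
a = ȳ − b·x̄ = 15.0925 − 0.026682·319.25 = 6.574253
ŷ(71) = a + b·71 = 6.574253 + 0.026682·71 = 8.468679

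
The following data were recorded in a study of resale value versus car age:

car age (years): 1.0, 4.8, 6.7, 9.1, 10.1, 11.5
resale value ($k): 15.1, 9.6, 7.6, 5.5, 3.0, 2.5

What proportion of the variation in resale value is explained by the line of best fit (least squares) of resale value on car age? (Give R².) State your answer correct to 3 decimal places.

n = 6, Σx = 43.2, Σy = 43.3, Σxy = 221.2, Σx² = 386, Σy² = 423.43
Sxx = Σx² − (Σx)²/n = 386 − 311.04 = 74.96
Sxy = Σxy − (Σx)(Σy)/n = 221.2 − 311.76 = -90.56
Syy = Σy² − (Σy)²/n = 423.43 − 312.481667 = 110.948333
R² = Sxy²/(Sxx·Syy) = (-90.56)²/(74.96·110.948333) = 0.986103

0.986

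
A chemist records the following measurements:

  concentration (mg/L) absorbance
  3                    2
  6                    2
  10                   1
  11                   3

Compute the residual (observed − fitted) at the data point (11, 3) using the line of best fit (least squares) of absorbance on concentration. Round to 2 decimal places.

n = 4, Σx = 30, Σy = 8, Σxy = 61, Σx² = 266
Sxx = Σx² − (Σx)²/n = 266 − 225 = 41
Sxy = Σxy − (Σx)(Σy)/n = 61 − 60 = 1
b = Sxy/Sxx = 1/41 = 0.024390
a = ȳ − b·x̄ = 2 − 0.024390·7.5 = 1.817073
ŷ(11) = 1.817073 + 0.024390·11 = 2.085366
residual = y − ŷ = 3 − 2.085366 = 0.914634

0.91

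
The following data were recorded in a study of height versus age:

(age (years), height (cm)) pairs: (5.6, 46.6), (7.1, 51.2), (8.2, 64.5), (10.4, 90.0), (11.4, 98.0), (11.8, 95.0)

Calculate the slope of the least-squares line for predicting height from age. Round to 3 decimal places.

9.026

n = 6, Σx = 54.5, Σy = 445.3, Σxy = 4327.58, Σx² = 526.37
Sxx = Σx² − (Σx)²/n = 526.37 − 495.041667 = 31.328333
Sxy = Σxy − (Σx)(Σy)/n = 4327.58 − 4044.808333 = 282.771667
b = Sxy/Sxx = 282.771667/31.328333 = 9.026068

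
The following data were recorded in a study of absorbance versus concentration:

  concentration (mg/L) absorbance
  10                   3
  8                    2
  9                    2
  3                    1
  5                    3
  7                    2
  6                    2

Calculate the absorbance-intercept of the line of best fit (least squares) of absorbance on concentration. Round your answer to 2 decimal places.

1.13

n = 7, Σx = 48, Σy = 15, Σxy = 108, Σx² = 364
Sxx = Σx² − (Σx)²/n = 364 − 329.142857 = 34.857143
Sxy = Σxy − (Σx)(Σy)/n = 108 − 102.857143 = 5.142857
b = Sxy/Sxx = 5.142857/34.857143 = 0.147541
a = ȳ − b·x̄ = 2.142857 − 0.147541·6.857143 = 1.131148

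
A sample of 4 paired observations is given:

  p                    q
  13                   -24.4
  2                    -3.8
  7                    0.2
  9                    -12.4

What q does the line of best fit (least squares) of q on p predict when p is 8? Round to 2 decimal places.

n = 4, Σx = 31, Σy = -40.4, Σxy = -435, Σx² = 303
Sxx = Σx² − (Σx)²/n = 303 − 240.25 = 62.75
Sxy = Σxy − (Σx)(Σy)/n = -435 − (-313.1) = -121.9
b = Sxy/Sxx = -121.9/62.75 = -1.942629
a = ȳ − b·x̄ = -10.1 − (-1.942629)·7.75 = 4.955378
ŷ(8) = a + b·8 = 4.955378 + (-1.942629)·8 = -10.585657

-10.59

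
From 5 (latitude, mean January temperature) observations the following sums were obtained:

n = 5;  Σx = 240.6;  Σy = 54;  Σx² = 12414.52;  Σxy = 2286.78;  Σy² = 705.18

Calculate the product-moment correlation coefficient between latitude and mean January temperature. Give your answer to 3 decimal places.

-0.976

Sxx = Σx² − (Σx)²/n = 12414.52 − 11577.672 = 836.848
Sxy = Σxy − (Σx)(Σy)/n = 2286.78 − 2598.48 = -311.7
Syy = Σy² − (Σy)²/n = 705.18 − 583.2 = 121.98
r = Sxy/√(Sxx·Syy) = -311.7/√(102078.71904) = -311.7/319.497604 = -0.975594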